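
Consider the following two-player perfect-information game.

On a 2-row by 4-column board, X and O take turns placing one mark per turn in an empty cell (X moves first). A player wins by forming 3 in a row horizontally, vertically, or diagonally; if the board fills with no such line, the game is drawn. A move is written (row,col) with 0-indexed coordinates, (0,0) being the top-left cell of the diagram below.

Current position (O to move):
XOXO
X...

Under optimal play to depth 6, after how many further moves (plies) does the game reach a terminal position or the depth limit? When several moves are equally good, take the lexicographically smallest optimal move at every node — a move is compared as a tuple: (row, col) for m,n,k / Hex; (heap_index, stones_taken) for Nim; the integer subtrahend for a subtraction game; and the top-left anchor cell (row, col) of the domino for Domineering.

[XOXO/X...] O move#1: (1,1):+0/XOXO/XO..*, (1,2):+0/XOXO/X.O., (1,3):+0/XOXO/X..O
[XOXO/XO..] X move#2: (1,2):+0/XOXO/XOX.*, (1,3):+0/XOXO/XO.X
[XOXO/XOX.] O move#3: (1,3):+0/XOXO/XOXO*
[XOXO/XOXO] end (terminal +0, X#4); searched XOXO/X... to 6

PV length from [XOXO/X...]: 3 plies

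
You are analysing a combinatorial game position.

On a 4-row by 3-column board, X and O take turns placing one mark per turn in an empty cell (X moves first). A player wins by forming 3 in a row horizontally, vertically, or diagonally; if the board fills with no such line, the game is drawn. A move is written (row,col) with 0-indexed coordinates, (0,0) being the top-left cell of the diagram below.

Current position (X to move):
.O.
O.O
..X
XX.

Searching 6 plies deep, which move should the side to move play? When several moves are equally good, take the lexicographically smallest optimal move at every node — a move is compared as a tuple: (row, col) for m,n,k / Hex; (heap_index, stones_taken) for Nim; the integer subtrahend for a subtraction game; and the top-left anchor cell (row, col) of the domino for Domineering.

p1 X@[.O./O.O/..X/XX.]: (0,0)[XO./O.O/..X/XX.]-1 (0,2)[.OX/O.O/..X/XX.]-1 (1,1)[.O./OXO/..X/XX.]+1* (2,0)[.O./O.O/X.X/XX.]-1 (2,1)[.O./O.O/.XX/XX.]-1 (3,2)[.O./O.O/..X/XXX]+1
p2 O@[.O./OXO/..X/XX.]: (0,0)[OO./OXO/..X/XX.]-1* (0,2)[.OO/OXO/..X/XX.]-1 (2,0)[.O./OXO/O.X/XX.]-1 (2,1)[.O./OXO/.OX/XX.]-1 (3,2)[.O./OXO/..X/XXO]-1
p3 X@[OO./OXO/..X/XX.]: (0,2)[OOX/OXO/..X/XX.]-1 (2,0)[OO./OXO/X.X/XX.]-1 (2,1)[OO./OXO/.XX/XX.]+1* (3,2)[OO./OXO/..X/XXX]+1
p4 O@[OO./OXO/.XX/XX.] terminal -1; root [.O./O.O/..X/XX.] d6

X's best at [.O./O.O/..X/XX.]: (1,1)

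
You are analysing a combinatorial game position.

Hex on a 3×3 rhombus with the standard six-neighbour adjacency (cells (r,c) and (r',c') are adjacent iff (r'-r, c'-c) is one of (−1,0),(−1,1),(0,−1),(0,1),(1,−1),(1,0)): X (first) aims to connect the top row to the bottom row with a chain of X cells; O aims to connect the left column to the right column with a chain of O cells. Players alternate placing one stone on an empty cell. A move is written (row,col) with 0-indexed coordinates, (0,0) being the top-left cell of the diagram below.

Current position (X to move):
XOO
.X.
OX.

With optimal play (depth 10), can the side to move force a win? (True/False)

X winning at [XOO/.X./OX.]: True

p1 X@[XOO/.X./OX.]: (1,0)[XOO/XX./OX.]+1* (1,2)[XOO/.XX/OX.]-1 (2,2)[XOO/.X./OXX]-1
p2 O@[XOO/XX./OX.] terminal -1; root [XOO/.X./OX.] d10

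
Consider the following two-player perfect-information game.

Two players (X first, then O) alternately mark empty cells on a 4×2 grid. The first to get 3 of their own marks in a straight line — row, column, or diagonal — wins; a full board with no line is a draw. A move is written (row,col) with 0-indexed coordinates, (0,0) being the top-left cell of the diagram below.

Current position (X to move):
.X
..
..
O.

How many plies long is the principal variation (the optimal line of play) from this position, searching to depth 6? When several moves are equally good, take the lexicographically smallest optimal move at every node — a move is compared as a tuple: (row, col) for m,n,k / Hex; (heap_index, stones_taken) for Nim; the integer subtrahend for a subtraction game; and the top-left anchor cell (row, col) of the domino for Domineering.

[.X/../../O.] X move#1: (0,0):+0/XX/../../O.*, (1,0):+0/.X/X./../O., (1,1):+0/.X/.X/../O., (2,0):+0/.X/../X./O., (2,1):+0/.X/../.X/O., (3,1):+0/.X/../../OX
[XX/../../O.] O move#2: (1,0):+0/XX/O./../O.*, (1,1):+0/XX/.O/../O., (2,0):+0/XX/../O./O., (2,1):+0/XX/../.O/O., (3,1):+0/XX/../../OO
[XX/O./../O.] X move#3: (1,1):-1/XX/OX/../O., (2,0):+0/XX/O./X./O.*, (2,1):-1/XX/O./.X/O., (3,1):-1/XX/O./../OX
[XX/O./X./O.] O move#4: (1,1):+0/XX/OO/X./O.*, (2,1):+0/XX/O./XO/O., (3,1):+0/XX/O./X./OO
[XX/OO/X./O.] X move#5: (2,1):+0/XX/OO/XX/O.*, (3,1):+0/XX/OO/X./OX
[XX/OO/XX/O.] O move#6: (3,1):+0/XX/OO/XX/OO*
[XX/OO/XX/OO] end (terminal +0, X#7); searched .X/../../O. to 6

PV length from [.X/../../O.]: 6 plies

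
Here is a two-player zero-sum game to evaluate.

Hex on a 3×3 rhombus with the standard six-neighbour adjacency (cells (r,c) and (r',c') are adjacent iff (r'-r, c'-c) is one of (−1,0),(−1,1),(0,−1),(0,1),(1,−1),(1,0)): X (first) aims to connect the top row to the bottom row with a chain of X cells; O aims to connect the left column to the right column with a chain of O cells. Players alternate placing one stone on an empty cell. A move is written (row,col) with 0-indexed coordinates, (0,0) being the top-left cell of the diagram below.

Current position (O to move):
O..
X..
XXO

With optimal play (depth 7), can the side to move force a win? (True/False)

ply 1, O at O../X../XXO | (0,1)=-1→OO./X../XXO*; (0,2)=-1→O.O/X../XXO; (1,1)=-1→O../XO./XXO; (1,2)=-1→O../X.O/XXO
ply 2, X at OO./X../XXO | (0,2)=+1→OOX/X../XXO*; (1,1)=-1→OO./XX./XXO; (1,2)=-1→OO./X.X/XXO
ply 3, O at OOX/X../XXO | (1,1)=-1→OOX/XO./XXO*; (1,2)=-1→OOX/X.O/XXO
ply 4, X at OOX/XO./XXO | (1,2)=+1→OOX/XOX/XXO*
ply 5: OOX/XOX/XXO is terminal -1 (O); from O../X../XXO depth 7

O winning at [O../X../XXO]: False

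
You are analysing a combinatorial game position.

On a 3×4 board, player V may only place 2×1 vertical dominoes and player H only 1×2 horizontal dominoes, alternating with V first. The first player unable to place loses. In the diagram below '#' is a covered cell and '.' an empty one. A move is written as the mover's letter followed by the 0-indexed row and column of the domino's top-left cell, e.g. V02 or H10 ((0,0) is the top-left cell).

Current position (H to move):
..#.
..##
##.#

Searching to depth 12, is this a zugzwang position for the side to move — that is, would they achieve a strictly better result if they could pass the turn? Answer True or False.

p1 H@[..#./..##/##.#]: H00[###./..##/##.#]+1* H10[..#./####/##.#]+1
p2 V@[###./..##/##.#] terminal -1; root [..#./..##/##.#] d12
suppose H passes — search the same position with V to move:
pass> p1 V@[..#./..##/##.#]: V00[#.#./#.##/##.#]+1* V01[.##./.###/##.#]+1
pass> p2 H@[#.#./#.##/##.#] terminal -1; root [..#./..##/##.#] d12
for H: play +1, pass -1

zugzwang(..#./..##/##.#, H) = False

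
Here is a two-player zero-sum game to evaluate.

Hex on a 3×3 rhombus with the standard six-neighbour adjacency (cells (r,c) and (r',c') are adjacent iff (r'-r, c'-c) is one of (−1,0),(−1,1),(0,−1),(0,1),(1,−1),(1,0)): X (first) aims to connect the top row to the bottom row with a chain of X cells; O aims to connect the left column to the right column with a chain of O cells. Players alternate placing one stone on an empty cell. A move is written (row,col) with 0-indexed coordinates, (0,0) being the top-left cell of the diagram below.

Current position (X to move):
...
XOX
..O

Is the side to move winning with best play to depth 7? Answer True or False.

ply 1, X at .../XOX/..O | (0,0)=-1→X../XOX/..O; (0,1)=-1→.X./XOX/..O; (0,2)=+1→..X/XOX/..O*; (2,0)=+1→.../XOX/X.O; (2,1)=+1→.../XOX/.XO
ply 2, O at ..X/XOX/..O | (0,0)=-1→O.X/XOX/..O*; (0,1)=-1→.OX/XOX/..O; (2,0)=-1→..X/XOX/O.O; (2,1)=-1→..X/XOX/.OO
ply 3, X at O.X/XOX/..O | (0,1)=+1→OXX/XOX/..O*; (2,0)=+1→O.X/XOX/X.O; (2,1)=+1→O.X/XOX/.XO
ply 4, O at OXX/XOX/..O | (2,0)=-1→OXX/XOX/O.O*; (2,1)=-1→OXX/XOX/.OO
ply 5, X at OXX/XOX/O.O | (2,1)=+1→OXX/XOX/OXO*
ply 6: OXX/XOX/OXO is terminal -1 (O); from .../XOX/..O depth 7

X winning at [.../XOX/..O]: True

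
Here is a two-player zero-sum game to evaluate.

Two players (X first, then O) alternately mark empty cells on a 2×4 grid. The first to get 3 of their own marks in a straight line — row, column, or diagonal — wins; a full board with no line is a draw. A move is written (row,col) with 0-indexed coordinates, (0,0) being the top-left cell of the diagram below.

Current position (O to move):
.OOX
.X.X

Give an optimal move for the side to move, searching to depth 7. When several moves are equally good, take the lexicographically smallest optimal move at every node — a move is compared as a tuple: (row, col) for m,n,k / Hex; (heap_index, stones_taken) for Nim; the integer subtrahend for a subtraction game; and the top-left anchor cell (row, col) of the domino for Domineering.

O's best at [.OOX/.X.X]: (0,0)

p1 O@[.OOX/.X.X]: (0,0)[OOOX/.X.X]+1* (1,0)[.OOX/OX.X]-1 (1,2)[.OOX/.XOX]+0
p2 X@[OOOX/.X.X] terminal -1; root [.OOX/.X.X] d7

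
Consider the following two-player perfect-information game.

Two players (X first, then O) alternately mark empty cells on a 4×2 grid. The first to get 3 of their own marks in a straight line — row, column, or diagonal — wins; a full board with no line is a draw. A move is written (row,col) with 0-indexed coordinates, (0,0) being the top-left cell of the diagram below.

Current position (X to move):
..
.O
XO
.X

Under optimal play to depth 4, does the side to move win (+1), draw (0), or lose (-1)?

p1 X@[../.O/XO/.X]: (0,0)[X./.O/XO/.X]-1 (0,1)[.X/.O/XO/.X]+0* (1,0)[../XO/XO/.X]-1 (3,0)[../.O/XO/XX]-1
p2 O@[.X/.O/XO/.X]: (0,0)[OX/.O/XO/.X]+0* (1,0)[.X/OO/XO/.X]+0 (3,0)[.X/.O/XO/OX]+0
p3 X@[OX/.O/XO/.X]: (1,0)[OX/XO/XO/.X]+0* (3,0)[OX/.O/XO/XX]+0
p4 O@[OX/XO/XO/.X]: (3,0)[OX/XO/XO/OX]+0*
p5 X@[OX/XO/XO/OX] terminal +0; root [../.O/XO/.X] d4

value(../.O/XO/.X, X) = 0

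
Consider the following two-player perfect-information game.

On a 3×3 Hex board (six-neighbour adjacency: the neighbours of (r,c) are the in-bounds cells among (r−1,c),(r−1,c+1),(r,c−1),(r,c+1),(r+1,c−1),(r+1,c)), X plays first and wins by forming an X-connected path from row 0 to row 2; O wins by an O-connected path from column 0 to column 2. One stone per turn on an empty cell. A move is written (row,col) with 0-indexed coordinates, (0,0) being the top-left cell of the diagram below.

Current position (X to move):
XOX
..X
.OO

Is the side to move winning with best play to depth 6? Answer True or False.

X winning at [XOX/..X/.OO]: True

p1 X@[XOX/..X/.OO]: (1,0)[XOX/X.X/.OO]-1 (1,1)[XOX/.XX/.OO]-1 (2,0)[XOX/..X/XOO]+1*
p2 O@[XOX/..X/XOO]: (1,0)[XOX/O.X/XOO]-1* (1,1)[XOX/.OX/XOO]-1
p3 X@[XOX/O.X/XOO]: (1,1)[XOX/OXX/XOO]+1*
p4 O@[XOX/OXX/XOO] terminal -1; root [XOX/..X/.OO] d6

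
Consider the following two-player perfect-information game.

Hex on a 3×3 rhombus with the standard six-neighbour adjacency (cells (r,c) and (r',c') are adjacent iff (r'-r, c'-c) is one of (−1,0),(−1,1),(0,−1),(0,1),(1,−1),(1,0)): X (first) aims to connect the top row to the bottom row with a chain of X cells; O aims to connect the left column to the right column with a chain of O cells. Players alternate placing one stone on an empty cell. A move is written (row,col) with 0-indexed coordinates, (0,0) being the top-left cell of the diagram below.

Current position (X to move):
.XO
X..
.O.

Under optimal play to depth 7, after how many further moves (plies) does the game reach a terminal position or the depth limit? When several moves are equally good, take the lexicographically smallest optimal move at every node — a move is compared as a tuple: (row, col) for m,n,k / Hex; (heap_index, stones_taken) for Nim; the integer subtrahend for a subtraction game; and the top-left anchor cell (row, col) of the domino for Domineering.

p1 X@[.XO/X../.O.]: (0,0)[XXO/X../.O.]-1 (1,1)[.XO/XX./.O.]-1 (1,2)[.XO/X.X/.O.]-1 (2,0)[.XO/X../XO.]+1* (2,2)[.XO/X../.OX]-1
p2 O@[.XO/X../XO.] terminal -1; root [.XO/X../.O.] d7

PV length from [.XO/X../.O.]: 1 ply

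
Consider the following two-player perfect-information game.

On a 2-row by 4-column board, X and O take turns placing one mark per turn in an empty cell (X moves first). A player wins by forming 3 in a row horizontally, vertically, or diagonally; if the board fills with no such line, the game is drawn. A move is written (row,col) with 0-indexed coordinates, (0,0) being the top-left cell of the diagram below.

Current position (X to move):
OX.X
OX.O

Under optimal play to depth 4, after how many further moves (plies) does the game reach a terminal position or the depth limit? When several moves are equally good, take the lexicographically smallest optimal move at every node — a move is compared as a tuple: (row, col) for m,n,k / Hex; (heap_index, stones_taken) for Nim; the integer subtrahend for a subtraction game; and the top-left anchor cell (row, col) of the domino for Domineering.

PV length from [OX.X/OX.O]: 1 ply

ply 1, X at OX.X/OX.O | (0,2)=+1→OXXX/OX.O*; (1,2)=+0→OX.X/OXXO
ply 2: OXXX/OX.O is terminal -1 (O); from OX.X/OX.O depth 4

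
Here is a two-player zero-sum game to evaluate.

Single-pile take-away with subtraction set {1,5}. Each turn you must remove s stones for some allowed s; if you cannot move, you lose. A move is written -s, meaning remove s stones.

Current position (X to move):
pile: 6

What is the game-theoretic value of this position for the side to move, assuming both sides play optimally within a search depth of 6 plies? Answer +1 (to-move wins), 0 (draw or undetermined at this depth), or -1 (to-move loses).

value(6, X) = -1

ply 1, X at 6 | -1=-1→5*; -5=-1→1
ply 2, O at 5 | -1=+1→4*; -5=+1→0
ply 3, X at 4 | -1=-1→3*
ply 4, O at 3 | -1=+1→2*
ply 5, X at 2 | -1=-1→1*
ply 6, O at 1 | -1=+1→0*
ply 7: 0 is terminal -1 (X); from 6 depth 6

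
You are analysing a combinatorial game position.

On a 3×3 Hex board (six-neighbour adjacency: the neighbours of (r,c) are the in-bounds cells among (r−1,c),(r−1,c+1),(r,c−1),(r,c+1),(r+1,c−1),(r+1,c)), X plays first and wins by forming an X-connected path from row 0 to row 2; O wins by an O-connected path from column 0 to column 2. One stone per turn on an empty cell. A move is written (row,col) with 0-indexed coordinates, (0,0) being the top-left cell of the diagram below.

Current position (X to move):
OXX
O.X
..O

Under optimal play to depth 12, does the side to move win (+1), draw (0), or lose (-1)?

p1 X@[OXX/O.X/..O]: (1,1)[OXX/OXX/..O]+1* (2,0)[OXX/O.X/X.O]+1 (2,1)[OXX/O.X/.XO]+1
p2 O@[OXX/OXX/..O]: (2,0)[OXX/OXX/O.O]-1* (2,1)[OXX/OXX/.OO]-1
p3 X@[OXX/OXX/O.O]: (2,1)[OXX/OXX/OXO]+1*
p4 O@[OXX/OXX/OXO] terminal -1; root [OXX/O.X/..O] d12

value(OXX/O.X/..O, X) = +1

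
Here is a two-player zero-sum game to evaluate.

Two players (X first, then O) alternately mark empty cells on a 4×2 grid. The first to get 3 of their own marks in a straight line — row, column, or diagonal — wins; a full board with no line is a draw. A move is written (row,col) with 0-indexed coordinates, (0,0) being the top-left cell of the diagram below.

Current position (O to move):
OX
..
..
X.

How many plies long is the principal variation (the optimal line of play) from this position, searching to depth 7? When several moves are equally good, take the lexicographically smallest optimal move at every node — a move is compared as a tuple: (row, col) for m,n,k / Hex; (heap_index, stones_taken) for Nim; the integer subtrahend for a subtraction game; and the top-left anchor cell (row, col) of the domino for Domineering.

ply 1, O at OX/../../X. | (1,0)=+0→OX/O./../X.*; (1,1)=+0→OX/.O/../X.; (2,0)=+0→OX/../O./X.; (2,1)=+0→OX/../.O/X.; (3,1)=+0→OX/../../XO
ply 2, X at OX/O./../X. | (1,1)=-1→OX/OX/../X.; (2,0)=+0→OX/O./X./X.*; (2,1)=-1→OX/O./.X/X.; (3,1)=-1→OX/O./../XX
ply 3, O at OX/O./X./X. | (1,1)=+0→OX/OO/X./X.*; (2,1)=+0→OX/O./XO/X.; (3,1)=+0→OX/O./X./XO
ply 4, X at OX/OO/X./X. | (2,1)=+0→OX/OO/XX/X.*; (3,1)=+0→OX/OO/X./XX
ply 5, O at OX/OO/XX/X. | (3,1)=+0→OX/OO/XX/XO*
ply 6: OX/OO/XX/XO is terminal +0 (X); from OX/../../X. depth 7

PV length from [OX/../../X.]: 5 plies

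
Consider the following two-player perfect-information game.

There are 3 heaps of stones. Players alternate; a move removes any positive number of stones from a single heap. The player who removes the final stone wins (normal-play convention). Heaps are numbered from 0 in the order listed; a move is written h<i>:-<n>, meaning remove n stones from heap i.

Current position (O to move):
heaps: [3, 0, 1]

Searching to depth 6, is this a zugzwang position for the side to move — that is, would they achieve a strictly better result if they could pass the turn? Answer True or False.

zugzwang((3,0,1), O) = False

p1 O@[(3,0,1)]: h0:-1[(2,0,1)]-1 h0:-2[(1,0,1)]+1* h0:-3[(0,0,1)]-1 h2:-1[(3,0,0)]-1
p2 X@[(1,0,1)]: h0:-1[(0,0,1)]-1* h2:-1[(1,0,0)]-1
p3 O@[(0,0,1)]: h2:-1[(0,0,0)]+1*
p4 X@[(0,0,0)] terminal -1; root [(3,0,1)] d6
pass branch (X moves first from the same position):
  | p1 X@[(3,0,1)]: h0:-1[(2,0,1)]-1 h0:-2[(1,0,1)]+1* h0:-3[(0,0,1)]-1 h2:-1[(3,0,0)]-1
  | p2 O@[(1,0,1)]: h0:-1[(0,0,1)]-1* h2:-1[(1,0,0)]-1
  | p3 X@[(0,0,1)]: h2:-1[(0,0,0)]+1*
  | p4 O@[(0,0,0)] terminal -1; root [(3,0,1)] d6
O moving scores +1; O passing scores -1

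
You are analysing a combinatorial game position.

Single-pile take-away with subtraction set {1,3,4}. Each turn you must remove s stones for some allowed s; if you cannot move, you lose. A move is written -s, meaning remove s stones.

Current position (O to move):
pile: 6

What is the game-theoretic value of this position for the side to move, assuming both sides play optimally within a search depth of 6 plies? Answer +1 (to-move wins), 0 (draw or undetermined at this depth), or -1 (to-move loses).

[6] O move#1: -1:-1/5, -3:-1/3, -4:+1/2*
[2] X move#2: -1:-1/1*
[1] O move#3: -1:+1/0*
[0] end (terminal -1, X#4); searched 6 to 6

value(6, O) = +1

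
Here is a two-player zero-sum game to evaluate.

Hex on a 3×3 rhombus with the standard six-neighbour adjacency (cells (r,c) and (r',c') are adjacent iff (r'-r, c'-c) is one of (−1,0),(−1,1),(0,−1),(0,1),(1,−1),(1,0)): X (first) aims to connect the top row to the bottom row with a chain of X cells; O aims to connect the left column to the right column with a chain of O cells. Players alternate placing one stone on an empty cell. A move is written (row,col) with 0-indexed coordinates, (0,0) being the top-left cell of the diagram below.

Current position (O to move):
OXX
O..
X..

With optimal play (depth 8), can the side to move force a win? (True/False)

p1 O@[OXX/O../X..]: (1,1)[OXX/OO./X..]-1* (1,2)[OXX/O.O/X..]-1 (2,1)[OXX/O../XO.]-1 (2,2)[OXX/O../X.O]-1
p2 X@[OXX/OO./X..]: (1,2)[OXX/OOX/X..]+1* (2,1)[OXX/OO./XX.]-1 (2,2)[OXX/OO./X.X]-1
p3 O@[OXX/OOX/X..]: (2,1)[OXX/OOX/XO.]-1* (2,2)[OXX/OOX/X.O]-1
p4 X@[OXX/OOX/XO.]: (2,2)[OXX/OOX/XOX]+1*
p5 O@[OXX/OOX/XOX] terminal -1; root [OXX/O../X..] d8

O winning at [OXX/O../X..]: False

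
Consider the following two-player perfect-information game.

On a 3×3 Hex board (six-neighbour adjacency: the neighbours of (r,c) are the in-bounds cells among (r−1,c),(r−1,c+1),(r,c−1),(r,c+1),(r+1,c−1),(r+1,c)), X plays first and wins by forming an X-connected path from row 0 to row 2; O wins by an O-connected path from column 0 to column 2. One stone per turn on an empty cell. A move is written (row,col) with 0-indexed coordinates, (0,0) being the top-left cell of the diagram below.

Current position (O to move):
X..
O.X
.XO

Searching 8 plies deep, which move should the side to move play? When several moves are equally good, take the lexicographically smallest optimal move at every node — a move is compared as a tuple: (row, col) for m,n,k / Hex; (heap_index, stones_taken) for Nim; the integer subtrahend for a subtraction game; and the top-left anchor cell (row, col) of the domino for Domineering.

O's best at [X../O.X/.XO]: (0,2)

[X../O.X/.XO] O move#1: (0,1):-1/XO./O.X/.XO, (0,2):+1/X.O/O.X/.XO*, (1,1):-1/X../OOX/.XO, (2,0):-1/X../O.X/OXO
[X.O/O.X/.XO] X move#2: (0,1):-1/XXO/O.X/.XO*, (1,1):-1/X.O/OXX/.XO, (2,0):-1/X.O/O.X/XXO
[XXO/O.X/.XO] O move#3: (1,1):+1/XXO/OOX/.XO*, (2,0):-1/XXO/O.X/OXO
[XXO/OOX/.XO] end (terminal -1, X#4); searched X../O.X/.XO to 8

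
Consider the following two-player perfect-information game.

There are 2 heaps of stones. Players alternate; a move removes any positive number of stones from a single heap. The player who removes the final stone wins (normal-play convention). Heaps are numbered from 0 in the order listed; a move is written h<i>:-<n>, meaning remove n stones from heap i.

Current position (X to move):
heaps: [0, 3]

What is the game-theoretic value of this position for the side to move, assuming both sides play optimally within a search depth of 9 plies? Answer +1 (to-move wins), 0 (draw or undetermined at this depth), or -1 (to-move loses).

value((0,3), X) = +1

p1 X@[(0,3)]: h1:-1[(0,2)]-1 h1:-2[(0,1)]-1 h1:-3[(0,0)]+1*
p2 O@[(0,0)] terminal -1; root [(0,3)] d9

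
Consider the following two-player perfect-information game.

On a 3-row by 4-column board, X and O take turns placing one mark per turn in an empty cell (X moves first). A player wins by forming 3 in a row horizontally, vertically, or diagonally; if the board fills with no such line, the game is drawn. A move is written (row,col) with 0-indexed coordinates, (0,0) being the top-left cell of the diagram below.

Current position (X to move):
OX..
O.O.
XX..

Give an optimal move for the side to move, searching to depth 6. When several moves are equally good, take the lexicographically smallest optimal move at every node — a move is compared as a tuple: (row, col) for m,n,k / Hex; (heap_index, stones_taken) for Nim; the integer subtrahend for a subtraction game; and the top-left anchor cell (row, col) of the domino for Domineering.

X's best at [OX../O.O./XX..]: (1,1)

[OX../O.O./XX..] X move#1: (0,2):-1/OXX./O.O./XX.., (0,3):-1/OX.X/O.O./XX.., (1,1):+1/OX../OXO./XX..*, (1,3):-1/OX../O.OX/XX.., (2,2):+1/OX../O.O./XXX., (2,3):-1/OX../O.O./XX.X
[OX../OXO./XX..] end (terminal -1, O#2); searched OX../O.O./XX.. to 6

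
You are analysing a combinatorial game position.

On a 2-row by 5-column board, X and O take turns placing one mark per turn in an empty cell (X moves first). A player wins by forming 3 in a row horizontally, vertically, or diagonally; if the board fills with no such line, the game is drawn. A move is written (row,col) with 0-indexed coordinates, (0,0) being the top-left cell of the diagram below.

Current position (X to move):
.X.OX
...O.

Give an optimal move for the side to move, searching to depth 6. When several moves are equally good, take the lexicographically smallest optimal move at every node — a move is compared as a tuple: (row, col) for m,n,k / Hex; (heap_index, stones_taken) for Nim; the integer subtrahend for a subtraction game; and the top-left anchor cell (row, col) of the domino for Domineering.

[.X.OX/...O.] X move#1: (0,0):+0/XX.OX/...O.*, (0,2):+0/.XXOX/...O., (1,0):-1/.X.OX/X..O., (1,1):+0/.X.OX/.X.O., (1,2):+0/.X.OX/..XO., (1,4):+0/.X.OX/...OX
[XX.OX/...O.] O move#2: (0,2):+0/XXOOX/...O.*, (1,0):-1/XX.OX/O..O., (1,1):-1/XX.OX/.O.O., (1,2):-1/XX.OX/..OO., (1,4):-1/XX.OX/...OO
[XXOOX/...O.] X move#3: (1,0):-1/XXOOX/X..O., (1,1):+0/XXOOX/.X.O.*, (1,2):+0/XXOOX/..XO., (1,4):+0/XXOOX/...OX
[XXOOX/.X.O.] O move#4: (1,0):+0/XXOOX/OX.O.*, (1,2):+0/XXOOX/.XOO., (1,4):+0/XXOOX/.X.OO
[XXOOX/OX.O.] X move#5: (1,2):+0/XXOOX/OXXO.*, (1,4):+0/XXOOX/OX.OX
[XXOOX/OXXO.] O move#6: (1,4):+0/XXOOX/OXXOO*
[XXOOX/OXXOO] end (terminal +0, X#7); searched .X.OX/...O. to 6

X's best at [.X.OX/...O.]: (0,0)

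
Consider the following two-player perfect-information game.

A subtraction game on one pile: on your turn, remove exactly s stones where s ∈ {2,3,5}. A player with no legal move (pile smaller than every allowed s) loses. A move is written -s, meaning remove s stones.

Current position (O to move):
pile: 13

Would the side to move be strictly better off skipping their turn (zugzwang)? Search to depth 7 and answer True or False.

[13] O move#1: -2:-1/11, -3:-1/10, -5:+1/8*
[8] X move#2: -2:-1/6*, -3:-1/5, -5:-1/3
[6] O move#3: -2:-1/4, -3:-1/3, -5:+1/1*
[1] end (terminal -1, X#4); searched 13 to 7
pass branch (X moves first from the same position):
  | [13] X move#1: -2:-1/11, -3:-1/10, -5:+1/8*
  | [8] O move#2: -2:-1/6*, -3:-1/5, -5:-1/3
  | [6] X move#3: -2:-1/4, -3:-1/3, -5:+1/1*
  | [1] end (terminal -1, O#4); searched 13 to 7
O moving scores +1; O passing scores -1

zugzwang(13, O) = False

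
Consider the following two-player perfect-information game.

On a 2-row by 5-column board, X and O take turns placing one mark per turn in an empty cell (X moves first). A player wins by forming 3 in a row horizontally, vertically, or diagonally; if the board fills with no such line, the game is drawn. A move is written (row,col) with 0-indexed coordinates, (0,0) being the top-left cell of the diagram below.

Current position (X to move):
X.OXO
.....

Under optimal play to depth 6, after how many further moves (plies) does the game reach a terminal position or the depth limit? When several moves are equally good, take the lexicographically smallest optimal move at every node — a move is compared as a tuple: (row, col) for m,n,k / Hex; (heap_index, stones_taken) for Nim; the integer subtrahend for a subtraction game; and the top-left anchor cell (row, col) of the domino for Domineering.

p1 X@[X.OXO/.....]: (0,1)[XXOXO/.....]+0* (1,0)[X.OXO/X....]+0 (1,1)[X.OXO/.X...]+0 (1,2)[X.OXO/..X..]+0 (1,3)[X.OXO/...X.]+0 (1,4)[X.OXO/....X]+0
p2 O@[XXOXO/.....]: (1,0)[XXOXO/O....]+0* (1,1)[XXOXO/.O...]+0 (1,2)[XXOXO/..O..]+0 (1,3)[XXOXO/...O.]+0 (1,4)[XXOXO/....O]+0
p3 X@[XXOXO/O....]: (1,1)[XXOXO/OX...]+0* (1,2)[XXOXO/O.X..]+0 (1,3)[XXOXO/O..X.]+0 (1,4)[XXOXO/O...X]+0
p4 O@[XXOXO/OX...]: (1,2)[XXOXO/OXO..]+0* (1,3)[XXOXO/OX.O.]+0 (1,4)[XXOXO/OX..O]+0
p5 X@[XXOXO/OXO..]: (1,3)[XXOXO/OXOX.]+0* (1,4)[XXOXO/OXO.X]+0
p6 O@[XXOXO/OXOX.]: (1,4)[XXOXO/OXOXO]+0*
p7 X@[XXOXO/OXOXO] terminal +0; root [X.OXO/.....] d6

PV length from [X.OXO/.....]: 6 plies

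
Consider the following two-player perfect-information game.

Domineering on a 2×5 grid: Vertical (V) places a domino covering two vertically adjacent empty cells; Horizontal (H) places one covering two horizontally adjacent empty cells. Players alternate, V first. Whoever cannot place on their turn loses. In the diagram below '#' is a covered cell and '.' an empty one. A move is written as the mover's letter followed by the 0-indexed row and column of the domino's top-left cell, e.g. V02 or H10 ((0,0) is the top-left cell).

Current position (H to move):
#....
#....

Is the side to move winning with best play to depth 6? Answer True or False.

ply 1, H at #..../#.... | H01=-1→###../#....; H02=+1→#.##./#....*; H03=-1→#..##/#....; H11=-1→#..../###..; H12=+1→#..../#.##.; H13=-1→#..../#..##
ply 2, V at #.##./#.... | V01=-1→####./##...*; V04=-1→#.###/#...#
ply 3, H at ####./##... | H12=-1→####./####.; H13=+1→####./##.##*
ply 4: ####./##.## is terminal -1 (V); from #..../#.... depth 6

H winning at [#..../#....]: True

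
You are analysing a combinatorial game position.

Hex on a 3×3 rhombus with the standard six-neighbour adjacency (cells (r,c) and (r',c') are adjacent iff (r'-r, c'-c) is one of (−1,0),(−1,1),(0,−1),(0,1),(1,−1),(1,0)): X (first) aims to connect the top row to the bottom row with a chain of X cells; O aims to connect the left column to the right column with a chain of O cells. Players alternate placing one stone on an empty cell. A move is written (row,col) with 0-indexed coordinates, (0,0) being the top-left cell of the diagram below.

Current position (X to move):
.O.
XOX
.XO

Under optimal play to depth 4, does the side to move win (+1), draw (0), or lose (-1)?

[.O./XOX/.XO] X move#1: (0,0):+1/XO./XOX/.XO*, (0,2):+1/.OX/XOX/.XO, (2,0):+1/.O./XOX/XXO
[XO./XOX/.XO] O move#2: (0,2):-1/XOO/XOX/.XO*, (2,0):-1/XO./XOX/OXO
[XOO/XOX/.XO] X move#3: (2,0):+1/XOO/XOX/XXO*
[XOO/XOX/XXO] end (terminal -1, O#4); searched .O./XOX/.XO to 4

value(.O./XOX/.XO, X) = +1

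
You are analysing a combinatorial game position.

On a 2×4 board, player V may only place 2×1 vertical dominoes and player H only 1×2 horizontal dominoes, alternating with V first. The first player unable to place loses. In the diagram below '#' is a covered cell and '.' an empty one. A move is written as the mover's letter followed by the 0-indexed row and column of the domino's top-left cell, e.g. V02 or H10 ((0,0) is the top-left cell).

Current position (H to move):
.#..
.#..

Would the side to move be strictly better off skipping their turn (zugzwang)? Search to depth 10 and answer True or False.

[.#../.#..] H move#1: H02:+1/.###/.#..*, H12:+1/.#../.###
[.###/.#..] V move#2: V00:-1/####/##..*
[####/##..] H move#3: H12:+1/####/####*
[####/####] end (terminal -1, V#4); searched .#../.#.. to 10
suppose H passes — search the same position with V to move:
pass> [.#../.#..] V move#1: V00:-1/##../##.., V02:+1/.##./.##.*, V03:+1/.#.#/.#.#
pass> [.##./.##.] end (terminal -1, H#2); searched .#../.#.. to 10
for H: play +1, pass -1

zugzwang(.#../.#.., H) = False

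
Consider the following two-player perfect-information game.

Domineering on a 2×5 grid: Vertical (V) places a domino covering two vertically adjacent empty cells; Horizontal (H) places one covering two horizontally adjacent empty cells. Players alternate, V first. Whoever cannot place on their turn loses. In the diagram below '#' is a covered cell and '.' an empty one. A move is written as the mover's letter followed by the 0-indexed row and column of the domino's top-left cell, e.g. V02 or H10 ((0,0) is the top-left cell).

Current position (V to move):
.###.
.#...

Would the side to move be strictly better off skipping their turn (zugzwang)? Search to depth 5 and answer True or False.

p1 V@[.###./.#...]: V00[####./##...]-1 V04[.####/.#..#]+1*
p2 H@[.####/.#..#]: H12[.####/.####]-1*
p3 V@[.####/.####]: V00[#####/#####]+1*
p4 H@[#####/#####] terminal -1; root [.###./.#...] d5
suppose V passes — search the same position with H to move:
pass> p1 H@[.###./.#...]: H12[.###./.###.]-1* H13[.###./.#.##]-1
pass> p2 V@[.###./.###.]: V00[####./####.]+1* V04[.####/.####]+1
pass> p3 H@[####./####.] terminal -1; root [.###./.#...] d5
for V: play +1, pass +1

zugzwang(.###./.#..., V) = False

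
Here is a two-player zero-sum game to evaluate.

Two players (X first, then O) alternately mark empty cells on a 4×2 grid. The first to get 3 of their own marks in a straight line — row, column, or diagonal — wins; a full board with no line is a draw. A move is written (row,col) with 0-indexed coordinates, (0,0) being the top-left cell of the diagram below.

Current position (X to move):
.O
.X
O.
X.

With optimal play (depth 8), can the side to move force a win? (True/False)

[.O/.X/O./X.] X move#1: (0,0):+0/XO/.X/O./X.*, (1,0):+0/.O/XX/O./X., (2,1):+0/.O/.X/OX/X., (3,1):+0/.O/.X/O./XX
[XO/.X/O./X.] O move#2: (1,0):+0/XO/OX/O./X.*, (2,1):+0/XO/.X/OO/X., (3,1):+0/XO/.X/O./XO
[XO/OX/O./X.] X move#3: (2,1):+0/XO/OX/OX/X.*, (3,1):+0/XO/OX/O./XX
[XO/OX/OX/X.] O move#4: (3,1):+0/XO/OX/OX/XO*
[XO/OX/OX/XO] end (terminal +0, X#5); searched .O/.X/O./X. to 8

X winning at [.O/.X/O./X.]: False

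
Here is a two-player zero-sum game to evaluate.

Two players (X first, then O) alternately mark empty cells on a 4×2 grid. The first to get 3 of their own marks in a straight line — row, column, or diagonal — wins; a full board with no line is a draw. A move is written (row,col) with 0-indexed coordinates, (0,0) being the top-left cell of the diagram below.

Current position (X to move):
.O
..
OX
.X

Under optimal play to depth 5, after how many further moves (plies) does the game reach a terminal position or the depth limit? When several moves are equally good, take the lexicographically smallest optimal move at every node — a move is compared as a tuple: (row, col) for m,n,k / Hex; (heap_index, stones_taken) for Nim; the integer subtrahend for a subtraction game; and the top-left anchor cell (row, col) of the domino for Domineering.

PV length from [.O/../OX/.X]: 1 ply

p1 X@[.O/../OX/.X]: (0,0)[XO/../OX/.X]+0 (1,0)[.O/X./OX/.X]+0 (1,1)[.O/.X/OX/.X]+1* (3,0)[.O/../OX/XX]+0
p2 O@[.O/.X/OX/.X] terminal -1; root [.O/../OX/.X] d5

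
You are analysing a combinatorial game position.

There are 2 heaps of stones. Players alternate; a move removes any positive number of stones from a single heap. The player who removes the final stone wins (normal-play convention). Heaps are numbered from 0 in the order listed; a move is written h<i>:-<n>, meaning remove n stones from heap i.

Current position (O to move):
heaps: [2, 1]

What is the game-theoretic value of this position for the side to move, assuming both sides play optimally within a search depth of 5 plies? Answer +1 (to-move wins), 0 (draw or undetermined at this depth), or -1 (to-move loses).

value((2,1), O) = +1

ply 1, O at (2,1) | h0:-1=+1→(1,1)*; h0:-2=-1→(0,1); h1:-1=-1→(2,0)
ply 2, X at (1,1) | h0:-1=-1→(0,1)*; h1:-1=-1→(1,0)
ply 3, O at (0,1) | h1:-1=+1→(0,0)*
ply 4: (0,0) is terminal -1 (X); from (2,1) depth 5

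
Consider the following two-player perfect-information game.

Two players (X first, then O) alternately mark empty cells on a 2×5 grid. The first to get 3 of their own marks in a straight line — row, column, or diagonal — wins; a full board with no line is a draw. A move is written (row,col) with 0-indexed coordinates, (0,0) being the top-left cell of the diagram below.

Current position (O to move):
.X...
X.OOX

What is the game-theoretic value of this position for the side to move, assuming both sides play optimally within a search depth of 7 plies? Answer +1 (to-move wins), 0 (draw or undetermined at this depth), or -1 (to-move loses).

value(.X.../X.OOX, O) = +1

ply 1, O at .X.../X.OOX | (0,0)=+0→OX.../X.OOX; (0,2)=+0→.XO../X.OOX; (0,3)=+0→.X.O./X.OOX; (0,4)=+0→.X..O/X.OOX; (1,1)=+1→.X.../XOOOX*
ply 2: .X.../XOOOX is terminal -1 (X); from .X.../X.OOX depth 7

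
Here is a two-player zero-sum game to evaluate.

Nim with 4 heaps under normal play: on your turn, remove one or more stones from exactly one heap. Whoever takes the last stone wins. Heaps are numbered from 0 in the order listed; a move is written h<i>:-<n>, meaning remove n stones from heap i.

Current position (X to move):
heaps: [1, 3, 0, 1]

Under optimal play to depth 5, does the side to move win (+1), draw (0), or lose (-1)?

ply 1, X at (1,3,0,1) | h0:-1=-1→(0,3,0,1); h1:-1=-1→(1,2,0,1); h1:-2=-1→(1,1,0,1); h1:-3=+1→(1,0,0,1)*; h3:-1=-1→(1,3,0,0)
ply 2, O at (1,0,0,1) | h0:-1=-1→(0,0,0,1)*; h3:-1=-1→(1,0,0,0)
ply 3, X at (0,0,0,1) | h3:-1=+1→(0,0,0,0)*
ply 4: (0,0,0,0) is terminal -1 (O); from (1,3,0,1) depth 5

value((1,3,0,1), X) = +1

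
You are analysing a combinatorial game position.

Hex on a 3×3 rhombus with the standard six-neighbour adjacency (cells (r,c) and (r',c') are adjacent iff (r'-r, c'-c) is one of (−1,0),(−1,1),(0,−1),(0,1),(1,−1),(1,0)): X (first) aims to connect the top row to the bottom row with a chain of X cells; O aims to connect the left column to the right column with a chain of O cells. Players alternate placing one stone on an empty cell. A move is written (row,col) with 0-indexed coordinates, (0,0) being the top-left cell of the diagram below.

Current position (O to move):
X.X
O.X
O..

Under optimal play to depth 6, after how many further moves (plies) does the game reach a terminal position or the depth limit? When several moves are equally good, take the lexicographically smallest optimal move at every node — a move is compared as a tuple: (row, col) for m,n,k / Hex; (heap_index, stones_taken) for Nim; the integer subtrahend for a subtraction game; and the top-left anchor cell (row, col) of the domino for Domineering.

ply 1, O at X.X/O.X/O.. | (0,1)=-1→XOX/O.X/O..*; (1,1)=-1→X.X/OOX/O..; (2,1)=-1→X.X/O.X/OO.; (2,2)=-1→X.X/O.X/O.O
ply 2, X at XOX/O.X/O.. | (1,1)=+1→XOX/OXX/O..*; (2,1)=+1→XOX/O.X/OX.; (2,2)=+1→XOX/O.X/O.X
ply 3, O at XOX/OXX/O.. | (2,1)=-1→XOX/OXX/OO.*; (2,2)=-1→XOX/OXX/O.O
ply 4, X at XOX/OXX/OO. | (2,2)=+1→XOX/OXX/OOX*
ply 5: XOX/OXX/OOX is terminal -1 (O); from X.X/O.X/O.. depth 6

PV length from [X.X/O.X/O..]: 4 plies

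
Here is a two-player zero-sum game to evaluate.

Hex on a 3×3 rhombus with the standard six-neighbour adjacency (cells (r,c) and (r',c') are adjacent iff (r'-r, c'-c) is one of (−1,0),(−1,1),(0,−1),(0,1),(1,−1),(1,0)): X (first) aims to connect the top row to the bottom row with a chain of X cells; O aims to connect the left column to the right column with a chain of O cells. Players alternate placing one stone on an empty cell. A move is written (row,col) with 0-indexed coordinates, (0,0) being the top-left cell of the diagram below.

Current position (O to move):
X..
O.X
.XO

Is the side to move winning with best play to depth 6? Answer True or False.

O winning at [X../O.X/.XO]: True

[X../O.X/.XO] O move#1: (0,1):-1/XO./O.X/.XO, (0,2):+1/X.O/O.X/.XO*, (1,1):-1/X../OOX/.XO, (2,0):-1/X../O.X/OXO
[X.O/O.X/.XO] X move#2: (0,1):-1/XXO/O.X/.XO*, (1,1):-1/X.O/OXX/.XO, (2,0):-1/X.O/O.X/XXO
[XXO/O.X/.XO] O move#3: (1,1):+1/XXO/OOX/.XO*, (2,0):-1/XXO/O.X/OXO
[XXO/OOX/.XO] end (terminal -1, X#4); searched X../O.X/.XO to 6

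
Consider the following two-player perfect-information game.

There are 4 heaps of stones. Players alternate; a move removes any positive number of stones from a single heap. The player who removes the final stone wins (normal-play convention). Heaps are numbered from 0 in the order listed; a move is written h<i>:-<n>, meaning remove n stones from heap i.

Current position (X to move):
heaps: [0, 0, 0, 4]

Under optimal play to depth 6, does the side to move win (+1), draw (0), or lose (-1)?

value((0,0,0,4), X) = +1

p1 X@[(0,0,0,4)]: h3:-1[(0,0,0,3)]-1 h3:-2[(0,0,0,2)]-1 h3:-3[(0,0,0,1)]-1 h3:-4[(0,0,0,0)]+1*
p2 O@[(0,0,0,0)] terminal -1; root [(0,0,0,4)] d6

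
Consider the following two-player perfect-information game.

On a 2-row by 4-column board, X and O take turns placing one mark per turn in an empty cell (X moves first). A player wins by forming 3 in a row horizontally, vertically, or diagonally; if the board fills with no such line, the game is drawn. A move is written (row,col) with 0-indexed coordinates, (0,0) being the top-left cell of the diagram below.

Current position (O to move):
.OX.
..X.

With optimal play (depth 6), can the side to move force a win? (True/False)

[.OX./..X.] O move#1: (0,0):-1/OOX./..X., (0,3):-1/.OXO/..X., (1,0):+0/.OX./O.X.*, (1,1):+0/.OX./.OX., (1,3):+0/.OX./..XO
[.OX./O.X.] X move#2: (0,0):+0/XOX./O.X.*, (0,3):+0/.OXX/O.X., (1,1):+0/.OX./OXX., (1,3):+0/.OX./O.XX
[XOX./O.X.] O move#3: (0,3):+0/XOXO/O.X.*, (1,1):+0/XOX./OOX., (1,3):+0/XOX./O.XO
[XOXO/O.X.] X move#4: (1,1):+0/XOXO/OXX.*, (1,3):+0/XOXO/O.XX
[XOXO/OXX.] O move#5: (1,3):+0/XOXO/OXXO*
[XOXO/OXXO] end (terminal +0, X#6); searched .OX./..X. to 6

O winning at [.OX./..X.]: False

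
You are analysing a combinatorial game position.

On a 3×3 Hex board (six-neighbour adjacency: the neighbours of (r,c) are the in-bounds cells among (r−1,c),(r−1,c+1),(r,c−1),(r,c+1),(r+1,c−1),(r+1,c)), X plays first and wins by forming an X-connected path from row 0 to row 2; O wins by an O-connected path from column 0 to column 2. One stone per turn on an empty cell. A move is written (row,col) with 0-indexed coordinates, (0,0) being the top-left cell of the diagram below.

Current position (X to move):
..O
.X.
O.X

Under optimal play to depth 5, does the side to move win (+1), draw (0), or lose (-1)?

p1 X@[..O/.X./O.X]: (0,0)[X.O/.X./O.X]+1* (0,1)[.XO/.X./O.X]+1 (1,0)[..O/XX./O.X]+1 (1,2)[..O/.XX/O.X]-1 (2,1)[..O/.X./OXX]-1
p2 O@[X.O/.X./O.X]: (0,1)[XOO/.X./O.X]-1* (1,0)[X.O/OX./O.X]-1 (1,2)[X.O/.XO/O.X]-1 (2,1)[X.O/.X./OOX]-1
p3 X@[XOO/.X./O.X]: (1,0)[XOO/XX./O.X]+1* (1,2)[XOO/.XX/O.X]-1 (2,1)[XOO/.X./OXX]-1
p4 O@[XOO/XX./O.X]: (1,2)[XOO/XXO/O.X]-1* (2,1)[XOO/XX./OOX]-1
p5 X@[XOO/XXO/O.X]: (2,1)[XOO/XXO/OXX]+1*
p6 O@[XOO/XXO/OXX] terminal -1; root [..O/.X./O.X] d5

value(..O/.X./O.X, X) = +1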